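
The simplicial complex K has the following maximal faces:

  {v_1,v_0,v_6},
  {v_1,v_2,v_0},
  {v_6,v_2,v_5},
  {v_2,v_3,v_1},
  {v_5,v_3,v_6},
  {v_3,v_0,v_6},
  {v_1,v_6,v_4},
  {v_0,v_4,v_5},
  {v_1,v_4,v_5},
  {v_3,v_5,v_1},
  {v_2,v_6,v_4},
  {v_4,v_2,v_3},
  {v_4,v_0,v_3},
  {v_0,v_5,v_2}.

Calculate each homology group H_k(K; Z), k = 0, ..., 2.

Order the vertices as v_0 < v_1 < v_2 < v_3 < v_4 < v_5 < v_6. Listing each simplex with vertices in this order, K has dimension 2 with simplices:

  0-simplices (7): [v_0], [v_1], [v_2], [v_3], [v_4], [v_5], [v_6]
  1-simplices (21): (21 of them)
  2-simplices (14): (14 of them)

giving chain groups C_0 ≅ Z^7, C_1 ≅ Z^21, C_2 ≅ Z^14.

The boundary map ∂_1: C_1 → C_0 is given by ∂[p,q] = [q] − [p]. For instance
  ∂[v_0,v_5] = [v_5] − [v_0].
The resulting 7×21 matrix has rank 6, and its Smith normal form has invariant factors (1,1,1,1,1,1).

The boundary map ∂_2: C_2 → C_1 sends each 2-simplex [p,q,r] to [q,r] − [p,r] + [p,q]. For instance
  ∂[v_2,v_5,v_6] = [v_5,v_6] − [v_2,v_6] + [v_2,v_5],
  ∂[v_0,v_4,v_5] = [v_4,v_5] − [v_0,v_5] + [v_0,v_4].
The 21×14 boundary matrix has rank 13 and Smith normal form diag(1,1,1,1,1,1,1,1,1,1,1,1,1).

Computing H_k = (kernel of ∂_k) / (image of ∂_{k+1}):

  H_0: rank C_0 − rank ∂_1 = 7 − 6 = 1, and the invariant factors of ∂_1 are all 1, so H_0 ≅ Z.
  H_1: rank ker ∂_1 − rank ∂_2 = (21 − 6) − 13 = 2, and the invariant factors of ∂_2 are all 1, so H_1 ≅ Z^2.
  H_2: rank ker ∂_2 − rank ∂_3 = (14 − 13) − 0 = 1, and there is no ∂_3, so H_2 ≅ Z.

H_0 ≅ Z,  H_1 ≅ Z^2,  H_2 ≅ Z.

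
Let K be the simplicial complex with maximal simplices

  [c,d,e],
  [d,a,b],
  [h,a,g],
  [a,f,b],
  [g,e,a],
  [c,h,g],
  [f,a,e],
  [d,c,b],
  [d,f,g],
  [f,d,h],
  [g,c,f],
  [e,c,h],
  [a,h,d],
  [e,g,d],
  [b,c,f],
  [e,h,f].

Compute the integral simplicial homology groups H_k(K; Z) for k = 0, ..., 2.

H_0 ≅ Z,  H_1 ≅ Z^2,  H_2 ≅ Z.

We work with the vertex ordering a < b < c < d < e < f < g < h. The simplices of K, each written with vertices in increasing order, are:

  0-simplices (8): a, b, c, d, e, f, g, h
  1-simplices (24): ab, ad, ae, af, ag, ah, bc, bd, bf, cd, ce, cf, cg, ch, de, df, dg, dh, ef, eg, eh, fg, fh, gh
  2-simplices (16): abd, abf, adh, aef, aeg, agh, bcd, bcf, cde, ceh, cfg, cgh, deg, dfg, dfh, efh

giving chain groups C_0 ≅ Z^8, C_1 ≅ Z^24, C_2 ≅ Z^16.

The boundary map ∂_1: C_1 → C_0 is given by ∂[p,q] = [q] − [p]. For instance
  ∂af = f − a.
The resulting 8×24 matrix has rank 7, and its Smith normal form has invariant factors (1,1,1,1,1,1,1).

Boundary ∂_2: C_2 → C_1 acts by ∂[p,q,r] = [q,r] − [p,r] + [p,q]. For instance
  ∂cfg = fg − cg + cf,
  ∂aef = ef − af + ae.
The resulting 24×16 matrix has rank 15, and its Smith normal form has invariant factors (1,1,1,1,1,1,1,1,1,1,1,1,1,1,1).

Now H_k = ker ∂_k / im ∂_{k+1}, so:

  H_0: rank C_0 − rank ∂_1 = 8 − 7 = 1, and the invariant factors of ∂_1 are all 1, so H_0 = Z.
  H_1: rank ker ∂_1 − rank ∂_2 = (24 − 7) − 15 = 2, and the invariant factors of ∂_2 are all 1, so H_1 = Z^2.
  H_2: rank ker ∂_2 − rank ∂_3 = (16 − 15) − 0 = 1, and there is no ∂_3, so H_2 = Z.

As a check, the Euler characteristic is 8 − 24 + 16 = 0, which agrees with 1 − 2 + 1 = 0.
(K is a triangulation of the torus T^2.)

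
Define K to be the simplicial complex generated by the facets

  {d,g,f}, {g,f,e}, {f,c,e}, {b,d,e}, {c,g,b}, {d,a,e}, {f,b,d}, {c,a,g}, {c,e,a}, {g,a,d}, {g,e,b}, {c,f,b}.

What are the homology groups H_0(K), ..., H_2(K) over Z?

Fix the vertex order a < b < c < d < e < f < g and write every simplex with vertices in increasing order. Then dim K = 2 and the simplices of K are:

  0-simplices (7): a, b, c, d, e, f, g
  1-simplices (18): ac, ad, ae, ag, bc, bd, be, bf, bg, ce, cf, cg, de, df, dg, ef, eg, fg
  2-simplices (12): ace, acg, ade, adg, bcf, bcg, bde, bdf, beg, cef, dfg, efg

so the chain groups are C_0 ≅ Z^7, C_1 ≅ Z^18, C_2 ≅ Z^12.

∂_1: C_1 → C_0 is given by ∂[p,q] = [q] − [p].
As a 7×18 matrix over Z this has rank 6, with invariant factors (1,1,1,1,1,1).

Boundary ∂_2: C_2 → C_1 sends each 2-simplex [p,q,r] to [q,r] − [p,r] + [p,q]. For instance
  ∂bcf = cf − bf + bc,
  ∂bde = de − be + bd.
This gives a 18×12 integer matrix of rank 12; reducing to Smith normal form yields diagonal entries (1,1,1,1,1,1,1,1,1,1,1,2).

Now H_k = ker ∂_k / im ∂_{k+1}, so:

  H_0: rank C_0 − rank ∂_1 = 7 − 6 = 1, and the invariant factors of ∂_1 are all 1, so H_0 = Z.
  H_1: rank ker ∂_1 − rank ∂_2 = (18 − 6) − 12 = 0, and ∂_2 has invariant factor 2 > 1, so H_1 = Z/2Z.
  H_2: rank ker ∂_2 − rank ∂_3 = (12 − 12) − 0 = 0, and there is no ∂_3, so H_2 = 0.

As a check, the Euler characteristic is 7 − 18 + 12 = 1, which agrees with 1 − 0 + 0 = 1.
(K is a triangulation of the real projective plane RP^2.)

H_0 ≅ Z,  H_1 ≅ Z/2Z,  H_2 = 0.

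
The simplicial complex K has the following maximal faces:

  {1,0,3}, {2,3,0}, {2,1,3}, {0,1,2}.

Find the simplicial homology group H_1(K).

H_1 = 0.

Order the vertices as 0 < 1 < 2 < 3. Listing each simplex with vertices in this order, K has dimension 2 with simplices:

  0-simplices (4): [0], [1], [2], [3]
  1-simplices (6): [0,1], [0,2], [0,3], [1,2], [1,3], [2,3]
  2-simplices (4): [0,1,2], [0,1,3], [0,2,3], [1,2,3]

giving chain groups C_0 ≅ Z^4, C_1 ≅ Z^6, C_2 ≅ Z^4.

Boundary ∂_1: C_1 → C_0 is given by ∂[p,q] = [q] − [p]. For instance
  ∂[1,2] = [2] − [1].
As a 4×6 matrix over Z this has rank 3, with invariant factors (1,1,1).

Boundary ∂_2: C_2 → C_1 sends each 2-simplex [p,q,r] to [q,r] − [p,r] + [p,q]. For instance
  ∂[0,1,2] = [1,2] − [0,2] + [0,1],
  ∂[0,1,3] = [1,3] − [0,3] + [0,1].
The resulting 6×4 matrix has rank 3, and its Smith normal form has invariant factors (1,1,1).

Reading off H_k = ker ∂_k / im ∂_{k+1}:

  H_1: rank ker ∂_1 − rank ∂_2 = (6 − 3) − 3 = 0, and the invariant factors of ∂_2 are all 1, so H_1 = 0.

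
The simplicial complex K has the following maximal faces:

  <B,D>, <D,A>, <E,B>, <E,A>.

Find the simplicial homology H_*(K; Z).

Order the vertices as A < B < D < E. Listing each simplex with vertices in this order, K has dimension 1 with simplices:

  0-simplices (4): A, B, D, E
  1-simplices (4): AD, AE, BD, BE

so the chain groups are C_0 ≅ Z^4, C_1 ≅ Z^4.

Boundary ∂_1: C_1 → C_0 sends each edge [p,q] (with p < q) to q − p. For instance
  ∂BE = E − B.
The resulting 4×4 matrix has rank 3, and its Smith normal form has invariant factors (1,1,1).

From H_k ≅ ker(∂_k) / im(∂_{k+1}) we obtain:

  H_0: rank C_0 − rank ∂_1 = 4 − 3 = 1, and the invariant factors of ∂_1 are all 1, so H_0 ≅ Z.
  H_1: rank ker ∂_1 − rank ∂_2 = (4 − 3) − 0 = 1, and there is no ∂_2, so H_1 ≅ Z.

As a check, the Euler characteristic is 4 − 4 = 0, which agrees with 1 − 1 = 0.
(K is a triangulation of the circle S^1.)

H_0 ≅ Z,  H_1 ≅ Z.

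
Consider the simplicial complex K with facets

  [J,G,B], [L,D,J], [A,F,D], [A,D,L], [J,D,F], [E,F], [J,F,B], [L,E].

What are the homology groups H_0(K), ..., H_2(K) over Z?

Fix the vertex order A < B < D < E < F < G < J < L and write every simplex with vertices in increasing order. Then dim K = 2 and the simplices of K are:

  0-simplices (8): A, B, D, E, F, G, J, L
  1-simplices (14): AD, AF, AL, BF, BG, BJ, DF, DJ, DL, EF, EL, FJ, GJ, JL
  2-simplices (6): ADF, ADL, BFJ, BGJ, DFJ, DJL

so the chain groups are C_0 ≅ Z^8, C_1 ≅ Z^14, C_2 ≅ Z^6.

∂_1: C_1 → C_0 sends each edge [p,q] (with p < q) to q − p. For instance
  ∂DL = L − D.
The resulting 8×14 matrix has rank 7, and its Smith normal form has invariant factors (1,1,1,1,1,1,1).

∂_2: C_2 → C_1 acts by ∂[p,q,r] = [q,r] − [p,r] + [p,q]. For instance
  ∂BFJ = FJ − BJ + BF,
  ∂ADF = DF − AF + AD.
As a 14×6 matrix over Z this has rank 6, with invariant factors (1,1,1,1,1,1).

Computing H_k = (kernel of ∂_k) / (image of ∂_{k+1}):

  H_0: rank C_0 − rank ∂_1 = 8 − 7 = 1, and the invariant factors of ∂_1 are all 1, so H_0 = Z.
  H_1: rank ker ∂_1 − rank ∂_2 = (14 − 7) − 6 = 1, and the invariant factors of ∂_2 are all 1, so H_1 = Z.
  H_2: rank ker ∂_2 − rank ∂_3 = (6 − 6) − 0 = 0, and there is no ∂_3, so H_2 = 0.

H_0 ≅ Z,  H_1 ≅ Z,  H_2 = 0.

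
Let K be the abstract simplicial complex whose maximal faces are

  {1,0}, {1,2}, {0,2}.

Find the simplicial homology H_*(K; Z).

H_0 ≅ Z,  H_1 ≅ Z.

Take the total order 0 < 1 < 2 on the vertex set. Then K (dimension 1) consists of the simplices:

  0-simplices (3): [0], [1], [2]
  1-simplices (3): [0,1], [0,2], [1,2]

giving chain groups C_0 ≅ Z^3, C_1 ≅ Z^3.

Boundary ∂_1: C_1 → C_0 maps an edge to its endpoints' difference, ∂[p,q] = q − p. For instance
  ∂[0,1] = [1] − [0].
This gives a 3×3 integer matrix of rank 2; reducing to Smith normal form yields diagonal entries (1,1).

From H_k ≅ ker(∂_k) / im(∂_{k+1}) we obtain:

  H_0: rank C_0 − rank ∂_1 = 3 − 2 = 1, and the invariant factors of ∂_1 are all 1, so H_0 = Z.
  H_1: rank ker ∂_1 − rank ∂_2 = (3 − 2) − 0 = 1, and there is no ∂_2, so H_1 = Z.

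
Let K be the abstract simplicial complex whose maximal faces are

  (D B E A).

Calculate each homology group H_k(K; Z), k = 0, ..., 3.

H_0 = Z,  H_1 = 0,  H_2 = 0,  H_3 = 0.

K has 4 vertices, 6 edges, 4 triangles, 1 3-simplex.
rank ∂_0 = 0, rank ∂_1 = 3 ⇒ b_0 = 4 − 0 − 3 = 1; all invariant factors of ∂_1 are 1 so no torsion. So H_0 ≅ Z.
rank ∂_1 = 3, rank ∂_2 = 3 ⇒ b_1 = 6 − 3 − 3 = 0; all invariant factors of ∂_2 are 1 so no torsion. So H_1 ≅ 0.
rank ∂_2 = 3, rank ∂_3 = 1 ⇒ b_2 = 4 − 3 − 1 = 0; all invariant factors of ∂_3 are 1 so no torsion. So H_2 ≅ 0.
rank ∂_3 = 1, rank ∂_4 = 0 ⇒ b_3 = 1 − 1 − 0 = 0. So H_3 ≅ 0.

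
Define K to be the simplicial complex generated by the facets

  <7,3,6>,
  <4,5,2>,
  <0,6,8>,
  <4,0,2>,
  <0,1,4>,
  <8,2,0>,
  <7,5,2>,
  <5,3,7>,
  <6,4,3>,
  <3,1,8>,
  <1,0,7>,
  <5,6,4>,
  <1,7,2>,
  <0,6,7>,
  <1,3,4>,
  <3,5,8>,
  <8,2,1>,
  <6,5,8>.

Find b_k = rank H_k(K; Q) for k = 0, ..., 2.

b_0 = 1, b_1 = 1, b_2 = 0.

Take the total order 0 < 1 < 2 < 3 < 4 < 5 < 6 < 7 < 8 on the vertex set. Then K (dimension 2) consists of the simplices:

  0-simplices (9): [0], [1], [2], [3], [4], [5], [6], [7], [8]
  1-simplices (27): (27 of them)
  2-simplices (18): [0,1,4], [0,1,7], [0,2,4], [0,2,8], [0,6,7], [0,6,8], [1,2,7], [1,2,8], [1,3,4], [1,3,8], [2,4,5], [2,5,7], [3,4,6], [3,5,7], [3,5,8], [3,6,7], [4,5,6], [5,6,8]

giving chain groups C_0 ≅ Z^9, C_1 ≅ Z^27, C_2 ≅ Z^18.

The boundary map ∂_1: C_1 → C_0 sends each edge [p,q] (with p < q) to q − p. For instance
  ∂[3,8] = [8] − [3].
The resulting 9×27 matrix has rank 8, and its Smith normal form has invariant factors (1,1,1,1,1,1,1,1).

∂_2: C_2 → C_1 sends each 2-simplex [p,q,r] to [q,r] − [p,r] + [p,q]. For instance
  ∂[3,5,7] = [5,7] − [3,7] + [3,5],
  ∂[0,1,4] = [1,4] − [0,4] + [0,1].
As a 27×18 matrix over Z this has rank 18, with invariant factors (1,1,1,1,1,1,1,1,1,1,1,1,1,1,1,1,1,2).

Now H_k = ker ∂_k / im ∂_{k+1}, so:

  H_0: rank C_0 − rank ∂_1 = 9 − 8 = 1, and the invariant factors of ∂_1 are all 1, so H_0 ≅ Z.
  H_1: rank ker ∂_1 − rank ∂_2 = (27 − 8) − 18 = 1, and ∂_2 has invariant factor 2 > 1, so H_1 ≅ Z ⊕ Z/2Z.
  H_2: rank ker ∂_2 − rank ∂_3 = (18 − 18) − 0 = 0, and there is no ∂_3, so H_2 ≅ 0.

Hence the Betti numbers are b_0 = 1, b_1 = 1, b_2 = 0.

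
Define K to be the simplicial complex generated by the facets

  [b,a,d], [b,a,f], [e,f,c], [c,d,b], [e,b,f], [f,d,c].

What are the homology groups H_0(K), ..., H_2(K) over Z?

We work with the vertex ordering a < b < c < d < e < f. The simplices of K, each written with vertices in increasing order, are:

  0-simplices (6): a, b, c, d, e, f
  1-simplices (12): ab, ad, af, bc, bd, be, bf, cd, ce, cf, df, ef
  2-simplices (6): abd, abf, bcd, bef, cdf, cef

so the chain groups are C_0 ≅ Z^6, C_1 ≅ Z^12, C_2 ≅ Z^6.

∂_1: C_1 → C_0 sends each edge [p,q] (with p < q) to q − p.
This gives a 6×12 integer matrix of rank 5; reducing to Smith normal form yields diagonal entries (1,1,1,1,1).

Boundary ∂_2: C_2 → C_1 sends each 2-simplex [p,q,r] to [q,r] − [p,r] + [p,q]. For instance
  ∂bef = ef − bf + be,
  ∂abf = bf − af + ab.
This gives a 12×6 integer matrix of rank 6; reducing to Smith normal form yields diagonal entries (1,1,1,1,1,1).

From H_k ≅ ker(∂_k) / im(∂_{k+1}) we obtain:

  H_0: rank C_0 − rank ∂_1 = 6 − 5 = 1, and the invariant factors of ∂_1 are all 1, so H_0 = Z.
  H_1: rank ker ∂_1 − rank ∂_2 = (12 − 5) − 6 = 1, and the invariant factors of ∂_2 are all 1, so H_1 = Z.
  H_2: rank ker ∂_2 − rank ∂_3 = (6 − 6) − 0 = 0, and there is no ∂_3, so H_2 = 0.

(K is a triangulation of the cylinder S^1 x I.)

H_0 ≅ Z,  H_1 ≅ Z,  H_2 = 0.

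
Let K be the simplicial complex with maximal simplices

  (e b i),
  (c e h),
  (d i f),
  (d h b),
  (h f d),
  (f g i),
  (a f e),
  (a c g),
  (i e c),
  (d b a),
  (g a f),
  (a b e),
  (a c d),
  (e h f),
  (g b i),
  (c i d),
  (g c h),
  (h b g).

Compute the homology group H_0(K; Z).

We work with the vertex ordering a < b < c < d < e < f < g < h < i. The simplices of K, each written with vertices in increasing order, are:

  0-simplices (9): a, b, c, d, e, f, g, h, i
  1-simplices (27): ab, ac, ad, ae, af, ag, bd, be, bg, bh, bi, cd, ce, cg, ch, ci, df, dh, di, ef, eh, ei, fg, fh, fi, gh, gi
  2-simplices (18): abd, abe, acd, acg, aef, afg, bdh, bei, bgh, bgi, cdi, ceh, cei, cgh, dfh, dfi, efh, fgi

Hence C_0 ≅ Z^9, C_1 ≅ Z^27, C_2 ≅ Z^18.

∂_1: C_1 → C_0 sends each edge [p,q] (with p < q) to q − p. For instance
  ∂cg = g − c.
The 9×27 boundary matrix has rank 8 and Smith normal form diag(1,1,1,1,1,1,1,1).

The boundary map ∂_2: C_2 → C_1 acts by ∂[p,q,r] = [q,r] − [p,r] + [p,q]. For instance
  ∂bdh = dh − bh + bd,
  ∂cdi = di − ci + cd.
The resulting 27×18 matrix has rank 17, and its Smith normal form has invariant factors (1,1,1,1,1,1,1,1,1,1,1,1,1,1,1,1,1).

Reading off H_k = ker ∂_k / im ∂_{k+1}:

  H_0: rank C_0 − rank ∂_1 = 9 − 8 = 1, and the invariant factors of ∂_1 are all 1, so H_0 = Z.

H_0 = Z.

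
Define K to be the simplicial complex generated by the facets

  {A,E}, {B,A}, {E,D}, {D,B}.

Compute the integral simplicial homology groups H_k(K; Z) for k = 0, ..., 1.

H_0 = Z,  H_1 = Z.

Take the total order A < B < D < E on the vertex set. Then K (dimension 1) consists of the simplices:

  0-simplices (4): A, B, D, E
  1-simplices (4): AB, AE, BD, DE

giving chain groups C_0 ≅ Z^4, C_1 ≅ Z^4.

The boundary map ∂_1: C_1 → C_0 sends each edge [p,q] (with p < q) to q − p. For instance
  ∂AB = B − A.
This gives a 4×4 integer matrix of rank 3; reducing to Smith normal form yields diagonal entries (1,1,1).

Now H_k = ker ∂_k / im ∂_{k+1}, so:

  H_0: rank C_0 − rank ∂_1 = 4 − 3 = 1, and the invariant factors of ∂_1 are all 1, so H_0 = Z.
  H_1: rank ker ∂_1 − rank ∂_2 = (4 − 3) − 0 = 1, and there is no ∂_2, so H_1 = Z.

As a check, the Euler characteristic is 4 − 4 = 0, which agrees with 1 − 1 = 0.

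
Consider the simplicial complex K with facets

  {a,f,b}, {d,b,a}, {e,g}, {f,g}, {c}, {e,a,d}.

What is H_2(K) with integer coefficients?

H_2 ≅ 0.

Take the total order a < b < c < d < e < f < g on the vertex set. Then K (dimension 2) consists of the simplices:

  0-simplices (7): a, b, c, d, e, f, g
  1-simplices (9): ab, ad, ae, af, bd, bf, de, eg, fg
  2-simplices (3): abd, abf, ade

Hence C_0 ≅ Z^7, C_1 ≅ Z^9, C_2 ≅ Z^3.

∂_1: C_1 → C_0 is given by ∂[p,q] = [q] − [p]. For instance
  ∂af = f − a.
The resulting 7×9 matrix has rank 5, and its Smith normal form has invariant factors (1,1,1,1,1).

The boundary map ∂_2: C_2 → C_1 maps a triangle to the signed sum of its edges. For instance
  ∂ade = de − ae + ad,
  ∂abd = bd − ad + ab.
As a 9×3 matrix over Z this has rank 3, with invariant factors (1,1,1).

From H_k ≅ ker(∂_k) / im(∂_{k+1}) we obtain:

  H_2: rank ker ∂_2 − rank ∂_3 = (3 − 3) − 0 = 0, and there is no ∂_3, so H_2 = 0.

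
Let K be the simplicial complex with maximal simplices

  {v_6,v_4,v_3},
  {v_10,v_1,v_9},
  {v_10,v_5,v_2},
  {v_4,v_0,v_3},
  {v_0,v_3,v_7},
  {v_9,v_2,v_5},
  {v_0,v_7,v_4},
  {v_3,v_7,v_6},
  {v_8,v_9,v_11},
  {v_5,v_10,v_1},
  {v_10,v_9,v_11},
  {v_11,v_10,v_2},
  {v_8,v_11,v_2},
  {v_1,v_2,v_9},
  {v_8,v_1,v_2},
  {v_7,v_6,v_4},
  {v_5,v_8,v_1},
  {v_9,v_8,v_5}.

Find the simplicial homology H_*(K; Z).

H_0 = Z^2,  H_1 = Z/2,  H_2 = Z.

We work with the vertex ordering v_0 < v_1 < v_2 < v_3 < v_4 < v_5 < v_6 < v_7 < v_8 < v_9 < v_10 < v_11. The simplices of K, each written with vertices in increasing order, are:

  0-simplices (12): [v_0], [v_1], [v_2], [v_3], [v_4], [v_5], [v_6], [v_7], [v_8], [v_9], [v_10], [v_11]
  1-simplices (27): (27 of them)
  2-simplices (18): (18 of them)

giving chain groups C_0 ≅ Z^12, C_1 ≅ Z^27, C_2 ≅ Z^18.

∂_1: C_1 → C_0 is given by ∂[p,q] = [q] − [p]. For instance
  ∂[v_8,v_11] = [v_11] − [v_8].
The resulting 12×27 matrix has rank 10, and its Smith normal form has invariant factors (1,1,1,1,1,1,1,1,1,1).

The boundary map ∂_2: C_2 → C_1 acts by ∂[p,q,r] = [q,r] − [p,r] + [p,q]. For instance
  ∂[v_8,v_9,v_11] = [v_9,v_11] − [v_8,v_11] + [v_8,v_9],
  ∂[v_2,v_5,v_10] = [v_5,v_10] − [v_2,v_10] + [v_2,v_5].
The resulting 27×18 matrix has rank 17, and its Smith normal form has invariant factors (1,1,1,1,1,1,1,1,1,1,1,1,1,1,1,1,2).

From H_k ≅ ker(∂_k) / im(∂_{k+1}) we obtain:

  H_0: rank C_0 − rank ∂_1 = 12 − 10 = 2, and the invariant factors of ∂_1 are all 1, so H_0 = Z^2.
  H_1: rank ker ∂_1 − rank ∂_2 = (27 − 10) − 17 = 0, and ∂_2 has invariant factor 2 > 1, so H_1 = Z/2.
  H_2: rank ker ∂_2 − rank ∂_3 = (18 − 17) − 0 = 1, and there is no ∂_3, so H_2 = Z.

(K is a triangulation of the disjoint union of the real projective plane RP^2 and the 2-sphere S^2.)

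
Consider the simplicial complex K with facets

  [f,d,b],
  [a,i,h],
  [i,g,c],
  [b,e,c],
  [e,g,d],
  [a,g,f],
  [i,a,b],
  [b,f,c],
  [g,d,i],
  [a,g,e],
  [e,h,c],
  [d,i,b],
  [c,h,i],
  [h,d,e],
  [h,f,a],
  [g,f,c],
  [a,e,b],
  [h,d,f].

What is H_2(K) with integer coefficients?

H_2 = Z.

Fix the vertex order a < b < c < d < e < f < g < h < i and write every simplex with vertices in increasing order. Then dim K = 2 and the simplices of K are:

  0-simplices (9): a, b, c, d, e, f, g, h, i
  1-simplices (27): ab, ae, af, ag, ah, ai, bc, bd, be, bf, bi, ce, cf, cg, ch, ci, de, df, dg, dh, di, eg, eh, fg, fh, gi, hi
  2-simplices (18): abe, abi, aeg, afg, afh, ahi, bce, bcf, bdf, bdi, ceh, cfg, cgi, chi, deg, deh, dfh, dgi

giving chain groups C_0 ≅ Z^9, C_1 ≅ Z^27, C_2 ≅ Z^18.

Boundary ∂_1: C_1 → C_0 maps an edge to its endpoints' difference, ∂[p,q] = q − p. For instance
  ∂bd = d − b.
This gives a 9×27 integer matrix of rank 8; reducing to Smith normal form yields diagonal entries (1,1,1,1,1,1,1,1).

Boundary ∂_2: C_2 → C_1 acts by ∂[p,q,r] = [q,r] − [p,r] + [p,q]. For instance
  ∂deg = eg − dg + de,
  ∂chi = hi − ci + ch.
This gives a 27×18 integer matrix of rank 17; reducing to Smith normal form yields diagonal entries (1,1,1,1,1,1,1,1,1,1,1,1,1,1,1,1,1).

Computing H_k = (kernel of ∂_k) / (image of ∂_{k+1}):

  H_2: rank ker ∂_2 − rank ∂_3 = (18 − 17) − 0 = 1, and there is no ∂_3, so H_2 ≅ Z.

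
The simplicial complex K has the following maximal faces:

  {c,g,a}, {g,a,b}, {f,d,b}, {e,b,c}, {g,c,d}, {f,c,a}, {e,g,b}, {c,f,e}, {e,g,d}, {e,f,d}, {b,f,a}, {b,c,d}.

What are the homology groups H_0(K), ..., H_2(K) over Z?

Order the vertices as a < b < c < d < e < f < g. Listing each simplex with vertices in this order, K has dimension 2 with simplices:

  0-simplices (7): a, b, c, d, e, f, g
  1-simplices (18): ab, ac, af, ag, bc, bd, be, bf, bg, cd, ce, cf, cg, de, df, dg, ef, eg
  2-simplices (12): abf, abg, acf, acg, bcd, bce, bdf, beg, cdg, cef, def, deg

so the chain groups are C_0 ≅ Z^7, C_1 ≅ Z^18, C_2 ≅ Z^12.

The boundary map ∂_1: C_1 → C_0 sends each edge [p,q] (with p < q) to q − p. For instance
  ∂df = f − d.
The resulting 7×18 matrix has rank 6, and its Smith normal form has invariant factors (1,1,1,1,1,1).

∂_2: C_2 → C_1 sends each 2-simplex [p,q,r] to [q,r] − [p,r] + [p,q]. For instance
  ∂bce = ce − be + bc,
  ∂acf = cf − af + ac.
The 18×12 boundary matrix has rank 12 and Smith normal form diag(1,1,1,1,1,1,1,1,1,1,1,2).

From H_k ≅ ker(∂_k) / im(∂_{k+1}) we obtain:

  H_0: rank C_0 − rank ∂_1 = 7 − 6 = 1, and the invariant factors of ∂_1 are all 1, so H_0 ≅ Z.
  H_1: rank ker ∂_1 − rank ∂_2 = (18 − 6) − 12 = 0, and ∂_2 has invariant factor 2 > 1, so H_1 ≅ Z_2.
  H_2: rank ker ∂_2 − rank ∂_3 = (12 − 12) − 0 = 0, and there is no ∂_3, so H_2 ≅ 0.

H_0 ≅ Z,  H_1 ≅ Z_2,  H_2 = 0.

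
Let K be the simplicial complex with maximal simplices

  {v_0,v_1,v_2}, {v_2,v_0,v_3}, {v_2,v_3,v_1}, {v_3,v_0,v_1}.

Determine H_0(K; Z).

H_0 ≅ Z.

We work with the vertex ordering v_0 < v_1 < v_2 < v_3. The simplices of K, each written with vertices in increasing order, are:

  0-simplices (4): [v_0], [v_1], [v_2], [v_3]
  1-simplices (6): [v_0,v_1], [v_0,v_2], [v_0,v_3], [v_1,v_2], [v_1,v_3], [v_2,v_3]
  2-simplices (4): [v_0,v_1,v_2], [v_0,v_1,v_3], [v_0,v_2,v_3], [v_1,v_2,v_3]

Hence C_0 ≅ Z^4, C_1 ≅ Z^6, C_2 ≅ Z^4.

The boundary map ∂_1: C_1 → C_0 sends each edge [p,q] (with p < q) to q − p. For instance
  ∂[v_0,v_1] = [v_1] − [v_0].
The 4×6 boundary matrix has rank 3 and Smith normal form diag(1,1,1).

Boundary ∂_2: C_2 → C_1 sends each 2-simplex [p,q,r] to [q,r] − [p,r] + [p,q]. For instance
  ∂[v_0,v_1,v_2] = [v_1,v_2] − [v_0,v_2] + [v_0,v_1],
  ∂[v_1,v_2,v_3] = [v_2,v_3] − [v_1,v_3] + [v_1,v_2].
The 6×4 boundary matrix has rank 3 and Smith normal form diag(1,1,1).

Reading off H_k = ker ∂_k / im ∂_{k+1}:

  H_0: rank C_0 − rank ∂_1 = 4 − 3 = 1, and the invariant factors of ∂_1 are all 1, so H_0 = Z.

(K is a triangulation of the 2-sphere S^2.)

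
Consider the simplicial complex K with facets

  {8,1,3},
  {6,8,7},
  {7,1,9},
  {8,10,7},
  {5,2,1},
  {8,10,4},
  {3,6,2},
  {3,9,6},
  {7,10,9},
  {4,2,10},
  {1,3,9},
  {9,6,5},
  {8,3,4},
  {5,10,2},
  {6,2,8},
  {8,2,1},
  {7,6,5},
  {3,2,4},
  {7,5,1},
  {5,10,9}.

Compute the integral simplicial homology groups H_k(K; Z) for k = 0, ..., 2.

H_0 = Z,  H_1 = Z ⊕ Z/2Z,  H_2 = 0.

We work with the vertex ordering 1 < 2 < 3 < 4 < 5 < 6 < 7 < 8 < 9 < 10. The simplices of K, each written with vertices in increasing order, are:

  0-simplices (10): [1], [2], [3], [4], [5], [6], [7], [8], [9], [10]
  1-simplices (30): (30 of them)
  2-simplices (20): (20 of them)

so the chain groups are C_0 ≅ Z^10, C_1 ≅ Z^30, C_2 ≅ Z^20.

The boundary map ∂_1: C_1 → C_0 maps an edge to its endpoints' difference, ∂[p,q] = q − p. For instance
  ∂[7,10] = [10] − [7].
This gives a 10×30 integer matrix of rank 9; reducing to Smith normal form yields diagonal entries (1,1,1,1,1,1,1,1,1).

Boundary ∂_2: C_2 → C_1 maps a triangle to the signed sum of its edges. For instance
  ∂[3,6,9] = [6,9] − [3,9] + [3,6],
  ∂[1,3,8] = [3,8] − [1,8] + [1,3].
This gives a 30×20 integer matrix of rank 20; reducing to Smith normal form yields diagonal entries (1,1,1,1,1,1,1,1,1,1,1,1,1,1,1,1,1,1,1,2).

Reading off H_k = ker ∂_k / im ∂_{k+1}:

  H_0: rank C_0 − rank ∂_1 = 10 − 9 = 1, and the invariant factors of ∂_1 are all 1, so H_0 = Z.
  H_1: rank ker ∂_1 − rank ∂_2 = (30 − 9) − 20 = 1, and ∂_2 has invariant factor 2 > 1, so H_1 = Z ⊕ Z/2Z.
  H_2: rank ker ∂_2 − rank ∂_3 = (20 − 20) − 0 = 0, and there is no ∂_3, so H_2 = 0.

As a check, the Euler characteristic is 10 − 30 + 20 = 0, which agrees with 1 − 1 + 0 = 0.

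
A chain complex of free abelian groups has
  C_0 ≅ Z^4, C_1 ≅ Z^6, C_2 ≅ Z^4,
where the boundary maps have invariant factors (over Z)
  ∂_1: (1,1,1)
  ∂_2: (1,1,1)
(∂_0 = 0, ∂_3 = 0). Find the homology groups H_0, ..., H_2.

H_0 ≅ Z,  H_1 = 0,  H_2 ≅ Z.

H_0: b_0 = 4 − 0 − 3 = 1; torsion from ∂_1 factors > 1: none. So H_0 ≅ Z.
H_1: b_1 = 6 − 3 − 3 = 0; torsion from ∂_2 factors > 1: none. So H_1 ≅ 0.
H_2: b_2 = 4 − 3 − 0 = 1; torsion from ∂_3 factors > 1: none. So H_2 ≅ Z.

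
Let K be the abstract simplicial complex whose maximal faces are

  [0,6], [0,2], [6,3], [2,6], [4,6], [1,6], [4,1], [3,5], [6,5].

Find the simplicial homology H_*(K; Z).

Take the total order 0 < 1 < 2 < 3 < 4 < 5 < 6 on the vertex set. Then K (dimension 1) consists of the simplices:

  0-simplices (7): [0], [1], [2], [3], [4], [5], [6]
  1-simplices (9): [0,2], [0,6], [1,4], [1,6], [2,6], [3,5], [3,6], [4,6], [5,6]

giving chain groups C_0 ≅ Z^7, C_1 ≅ Z^9.

The boundary map ∂_1: C_1 → C_0 sends each edge [p,q] (with p < q) to q − p. For instance
  ∂[4,6] = [6] − [4].
The resulting 7×9 matrix has rank 6, and its Smith normal form has invariant factors (1,1,1,1,1,1).

Now H_k = ker ∂_k / im ∂_{k+1}, so:

  H_0: rank C_0 − rank ∂_1 = 7 − 6 = 1, and the invariant factors of ∂_1 are all 1, so H_0 = Z.
  H_1: rank ker ∂_1 − rank ∂_2 = (9 − 6) − 0 = 3, and there is no ∂_2, so H_1 = Z^3.

(K is a triangulation of a wedge of 3 circles.)

H_0 = Z,  H_1 = Z^3.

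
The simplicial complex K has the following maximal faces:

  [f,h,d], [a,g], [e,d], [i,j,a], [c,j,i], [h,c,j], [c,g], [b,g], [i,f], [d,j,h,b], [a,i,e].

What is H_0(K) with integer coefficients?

H_0 = Z.

Take the total order a < b < c < d < e < f < g < h < i < j on the vertex set. Then K (dimension 3) consists of the simplices:

  0-simplices (10): a, b, c, d, e, f, g, h, i, j
  1-simplices (21): ae, ag, ai, aj, bd, bg, bh, bj, cg, ch, ci, cj, de, df, dh, dj, ei, fh, fi, hj, ij
  2-simplices (9): aei, aij, bdh, bdj, bhj, chj, cij, dfh, dhj
  3-simplices (1): bdhj

giving chain groups C_0 ≅ Z^10, C_1 ≅ Z^21, C_2 ≅ Z^9, C_3 ≅ Z^1.

The boundary map ∂_1: C_1 → C_0 maps an edge to its endpoints' difference, ∂[p,q] = q − p. For instance
  ∂cj = j − c.
The 10×21 boundary matrix has rank 9 and Smith normal form diag(1,1,1,1,1,1,1,1,1).

∂_2: C_2 → C_1 maps a triangle to the signed sum of its edges. For instance
  ∂cij = ij − cj + ci,
  ∂bdj = dj − bj + bd.
As a 21×9 matrix over Z this has rank 8, with invariant factors (1,1,1,1,1,1,1,1).

∂_3: C_3 → C_2 sends each 3-simplex σ to the alternating sum Σ_i (−1)^i (σ with its i-th vertex removed). For instance
  ∂bdhj = dhj − bhj + bdj − bdh.
This gives a 9×1 integer matrix of rank 1; reducing to Smith normal form yields diagonal entries (1).

Reading off H_k = ker ∂_k / im ∂_{k+1}:

  H_0: rank C_0 − rank ∂_1 = 10 − 9 = 1, and the invariant factors of ∂_1 are all 1, so H_0 ≅ Z.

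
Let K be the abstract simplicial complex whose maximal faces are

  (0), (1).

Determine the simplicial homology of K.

We work with the vertex ordering 0 < 1. The simplices of K, each written with vertices in increasing order, are:

  0-simplices (2): [0], [1]

so the chain groups are C_0 ≅ Z^2.

From H_k ≅ ker(∂_k) / im(∂_{k+1}) we obtain:

  H_0: rank C_0 − rank ∂_1 = 2 − 0 = 2, and there is no ∂_1, so H_0 = Z^2.

H_0 ≅ Z^2.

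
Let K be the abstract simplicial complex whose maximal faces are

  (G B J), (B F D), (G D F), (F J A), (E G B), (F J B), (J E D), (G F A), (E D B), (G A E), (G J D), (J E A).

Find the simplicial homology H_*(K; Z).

Order the vertices as A < B < D < E < F < G < J. Listing each simplex with vertices in this order, K has dimension 2 with simplices:

  0-simplices (7): A, B, D, E, F, G, J
  1-simplices (18): AE, AF, AG, AJ, BD, BE, BF, BG, BJ, DE, DF, DG, DJ, EG, EJ, FG, FJ, GJ
  2-simplices (12): AEG, AEJ, AFG, AFJ, BDE, BDF, BEG, BFJ, BGJ, DEJ, DFG, DGJ

Hence C_0 ≅ Z^7, C_1 ≅ Z^18, C_2 ≅ Z^12.

∂_1: C_1 → C_0 maps an edge to its endpoints' difference, ∂[p,q] = q − p.
This gives a 7×18 integer matrix of rank 6; reducing to Smith normal form yields diagonal entries (1,1,1,1,1,1).

The boundary map ∂_2: C_2 → C_1 sends each 2-simplex [p,q,r] to [q,r] − [p,r] + [p,q]. For instance
  ∂DEJ = EJ − DJ + DE,
  ∂AEJ = EJ − AJ + AE.
The 18×12 boundary matrix has rank 12 and Smith normal form diag(1,1,1,1,1,1,1,1,1,1,1,2).

Computing H_k = (kernel of ∂_k) / (image of ∂_{k+1}):

  H_0: rank C_0 − rank ∂_1 = 7 − 6 = 1, and the invariant factors of ∂_1 are all 1, so H_0 ≅ Z.
  H_1: rank ker ∂_1 − rank ∂_2 = (18 − 6) − 12 = 0, and ∂_2 has invariant factor 2 > 1, so H_1 ≅ Z/2.
  H_2: rank ker ∂_2 − rank ∂_3 = (12 − 12) − 0 = 0, and there is no ∂_3, so H_2 ≅ 0.

As a check, the Euler characteristic is 7 − 18 + 12 = 1, which agrees with 1 − 0 + 0 = 1.
(K is a triangulation of the real projective plane RP^2.)

H_0 = Z,  H_1 = Z/2,  H_2 = 0.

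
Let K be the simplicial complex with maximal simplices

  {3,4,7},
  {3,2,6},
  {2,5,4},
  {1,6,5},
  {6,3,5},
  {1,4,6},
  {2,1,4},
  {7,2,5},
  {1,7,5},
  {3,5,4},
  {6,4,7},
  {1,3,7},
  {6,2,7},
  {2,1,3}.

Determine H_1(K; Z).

H_1 = Z^2.

Order the vertices as 1 < 2 < 3 < 4 < 5 < 6 < 7. Listing each simplex with vertices in this order, K has dimension 2 with simplices:

  0-simplices (7): [1], [2], [3], [4], [5], [6], [7]
  1-simplices (21): [1,2], [1,3], [1,4], [1,5], [1,6], [1,7], [2,3], [2,4], [2,5], [2,6], [2,7], [3,4], [3,5], [3,6], [3,7], [4,5], [4,6], [4,7], [5,6], [5,7], [6,7]
  2-simplices (14): [1,2,3], [1,2,4], [1,3,7], [1,4,6], [1,5,6], [1,5,7], [2,3,6], [2,4,5], [2,5,7], [2,6,7], [3,4,5], [3,4,7], [3,5,6], [4,6,7]

so the chain groups are C_0 ≅ Z^7, C_1 ≅ Z^21, C_2 ≅ Z^14.

Boundary ∂_1: C_1 → C_0 maps an edge to its endpoints' difference, ∂[p,q] = q − p.
This gives a 7×21 integer matrix of rank 6; reducing to Smith normal form yields diagonal entries (1,1,1,1,1,1).

The boundary map ∂_2: C_2 → C_1 sends each 2-simplex [p,q,r] to [q,r] − [p,r] + [p,q]. For instance
  ∂[1,2,4] = [2,4] − [1,4] + [1,2],
  ∂[3,4,5] = [4,5] − [3,5] + [3,4].
As a 21×14 matrix over Z this has rank 13, with invariant factors (1,1,1,1,1,1,1,1,1,1,1,1,1).

From H_k ≅ ker(∂_k) / im(∂_{k+1}) we obtain:

  H_1: rank ker ∂_1 − rank ∂_2 = (21 − 6) − 13 = 2, and the invariant factors of ∂_2 are all 1, so H_1 = Z^2.

(K is a triangulation of the torus T^2.)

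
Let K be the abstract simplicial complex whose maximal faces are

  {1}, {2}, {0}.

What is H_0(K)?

We work with the vertex ordering 0 < 1 < 2. The simplices of K, each written with vertices in increasing order, are:

  0-simplices (3): [0], [1], [2]

Hence C_0 ≅ Z^3.

Reading off H_k = ker ∂_k / im ∂_{k+1}:

  H_0: rank C_0 − rank ∂_1 = 3 − 0 = 3, and there is no ∂_1, so H_0 ≅ Z^3.

H_0 ≅ Z^3.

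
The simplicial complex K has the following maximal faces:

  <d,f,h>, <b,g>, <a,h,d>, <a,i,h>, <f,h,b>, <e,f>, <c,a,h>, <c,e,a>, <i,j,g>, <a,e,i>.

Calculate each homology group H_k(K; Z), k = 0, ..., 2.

Order the vertices as a < b < c < d < e < f < g < h < i < j. Listing each simplex with vertices in this order, K has dimension 2 with simplices:

  0-simplices (10): a, b, c, d, e, f, g, h, i, j
  1-simplices (19): ac, ad, ae, ah, ai, bf, bg, bh, ce, ch, df, dh, ef, ei, fh, gi, gj, hi, ij
  2-simplices (8): ace, ach, adh, aei, ahi, bfh, dfh, gij

Hence C_0 ≅ Z^10, C_1 ≅ Z^19, C_2 ≅ Z^8.

The boundary map ∂_1: C_1 → C_0 is given by ∂[p,q] = [q] − [p].
This gives a 10×19 integer matrix of rank 9; reducing to Smith normal form yields diagonal entries (1,1,1,1,1,1,1,1,1).

Boundary ∂_2: C_2 → C_1 maps a triangle to the signed sum of its edges. For instance
  ∂gij = ij − gj + gi,
  ∂bfh = fh − bh + bf.
This gives a 19×8 integer matrix of rank 8; reducing to Smith normal form yields diagonal entries (1,1,1,1,1,1,1,1).

From H_k ≅ ker(∂_k) / im(∂_{k+1}) we obtain:

  H_0: rank C_0 − rank ∂_1 = 10 − 9 = 1, and the invariant factors of ∂_1 are all 1, so H_0 = Z.
  H_1: rank ker ∂_1 − rank ∂_2 = (19 − 9) − 8 = 2, and the invariant factors of ∂_2 are all 1, so H_1 = Z^2.
  H_2: rank ker ∂_2 − rank ∂_3 = (8 − 8) − 0 = 0, and there is no ∂_3, so H_2 = 0.

H_0 = Z,  H_1 = Z^2,  H_2 = 0.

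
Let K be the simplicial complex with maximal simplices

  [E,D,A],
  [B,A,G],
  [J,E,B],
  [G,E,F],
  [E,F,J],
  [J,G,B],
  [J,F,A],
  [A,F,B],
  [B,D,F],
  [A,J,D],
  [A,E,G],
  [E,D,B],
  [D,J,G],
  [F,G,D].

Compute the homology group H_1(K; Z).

H_1 ≅ Z^2.

K has 7 vertices, 21 edges, 14 triangles.
rank ∂_1 = 6, rank ∂_2 = 13 ⇒ b_1 = 21 − 6 − 13 = 2; all invariant factors of ∂_2 are 1 so no torsion. So H_1 ≅ Z^2.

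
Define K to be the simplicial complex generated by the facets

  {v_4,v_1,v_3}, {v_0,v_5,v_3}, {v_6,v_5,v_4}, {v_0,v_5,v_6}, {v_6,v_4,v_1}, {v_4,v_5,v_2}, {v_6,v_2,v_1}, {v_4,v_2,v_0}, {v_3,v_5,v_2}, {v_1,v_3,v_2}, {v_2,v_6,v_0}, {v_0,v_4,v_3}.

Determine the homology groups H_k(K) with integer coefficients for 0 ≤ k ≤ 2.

Order the vertices as v_0 < v_1 < v_2 < v_3 < v_4 < v_5 < v_6. Listing each simplex with vertices in this order, K has dimension 2 with simplices:

  0-simplices (7): [v_0], [v_1], [v_2], [v_3], [v_4], [v_5], [v_6]
  1-simplices (18): (18 of them)
  2-simplices (12): (12 of them)

giving chain groups C_0 ≅ Z^7, C_1 ≅ Z^18, C_2 ≅ Z^12.

The boundary map ∂_1: C_1 → C_0 sends each edge [p,q] (with p < q) to q − p. For instance
  ∂[v_2,v_3] = [v_3] − [v_2].
This gives a 7×18 integer matrix of rank 6; reducing to Smith normal form yields diagonal entries (1,1,1,1,1,1).

The boundary map ∂_2: C_2 → C_1 acts by ∂[p,q,r] = [q,r] − [p,r] + [p,q]. For instance
  ∂[v_0,v_2,v_4] = [v_2,v_4] − [v_0,v_4] + [v_0,v_2],
  ∂[v_1,v_4,v_6] = [v_4,v_6] − [v_1,v_6] + [v_1,v_4].
The 18×12 boundary matrix has rank 12 and Smith normal form diag(1,1,1,1,1,1,1,1,1,1,1,2).

From H_k ≅ ker(∂_k) / im(∂_{k+1}) we obtain:

  H_0: rank C_0 − rank ∂_1 = 7 − 6 = 1, and the invariant factors of ∂_1 are all 1, so H_0 ≅ Z.
  H_1: rank ker ∂_1 − rank ∂_2 = (18 − 6) − 12 = 0, and ∂_2 has invariant factor 2 > 1, so H_1 ≅ Z/2Z.
  H_2: rank ker ∂_2 − rank ∂_3 = (12 − 12) − 0 = 0, and there is no ∂_3, so H_2 ≅ 0.

As a check, the Euler characteristic is 7 − 18 + 12 = 1, which agrees with 1 − 0 + 0 = 1.
(K is a triangulation of the real projective plane RP^2.)

H_0 ≅ Z,  H_1 ≅ Z/2Z,  H_2 = 0.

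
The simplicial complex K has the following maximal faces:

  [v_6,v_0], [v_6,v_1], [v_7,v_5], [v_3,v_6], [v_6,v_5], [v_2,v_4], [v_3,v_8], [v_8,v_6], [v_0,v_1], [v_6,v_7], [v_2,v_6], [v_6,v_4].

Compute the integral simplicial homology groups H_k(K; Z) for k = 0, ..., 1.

Fix the vertex order v_0 < v_1 < v_2 < v_3 < v_4 < v_5 < v_6 < v_7 < v_8 and write every simplex with vertices in increasing order. Then dim K = 1 and the simplices of K are:

  0-simplices (9): [v_0], [v_1], [v_2], [v_3], [v_4], [v_5], [v_6], [v_7], [v_8]
  1-simplices (12): [v_0,v_1], [v_0,v_6], [v_1,v_6], [v_2,v_4], [v_2,v_6], [v_3,v_6], [v_3,v_8], [v_4,v_6], [v_5,v_6], [v_5,v_7], [v_6,v_7], [v_6,v_8]

so the chain groups are C_0 ≅ Z^9, C_1 ≅ Z^12.

∂_1: C_1 → C_0 sends each edge [p,q] (with p < q) to q − p.
The 9×12 boundary matrix has rank 8 and Smith normal form diag(1,1,1,1,1,1,1,1).

Computing H_k = (kernel of ∂_k) / (image of ∂_{k+1}):

  H_0: rank C_0 − rank ∂_1 = 9 − 8 = 1, and the invariant factors of ∂_1 are all 1, so H_0 ≅ Z.
  H_1: rank ker ∂_1 − rank ∂_2 = (12 − 8) − 0 = 4, and there is no ∂_2, so H_1 ≅ Z^4.

H_0 ≅ Z,  H_1 ≅ Z^4.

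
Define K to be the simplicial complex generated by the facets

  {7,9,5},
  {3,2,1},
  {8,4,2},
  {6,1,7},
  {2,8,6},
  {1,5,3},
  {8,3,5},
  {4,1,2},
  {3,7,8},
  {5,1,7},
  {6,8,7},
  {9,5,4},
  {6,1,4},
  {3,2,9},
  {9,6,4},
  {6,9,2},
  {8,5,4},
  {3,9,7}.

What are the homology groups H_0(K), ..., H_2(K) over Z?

H_0 ≅ Z,  H_1 ≅ Z ⊕ Z_2,  H_2 = 0.

Order the vertices as 1 < 2 < 3 < 4 < 5 < 6 < 7 < 8 < 9. Listing each simplex with vertices in this order, K has dimension 2 with simplices:

  0-simplices (9): [1], [2], [3], [4], [5], [6], [7], [8], [9]
  1-simplices (27): (27 of them)
  2-simplices (18): [1,2,3], [1,2,4], [1,3,5], [1,4,6], [1,5,7], [1,6,7], [2,3,9], [2,4,8], [2,6,8], [2,6,9], [3,5,8], [3,7,8], [3,7,9], [4,5,8], [4,5,9], [4,6,9], [5,7,9], [6,7,8]

Hence C_0 ≅ Z^9, C_1 ≅ Z^27, C_2 ≅ Z^18.

Boundary ∂_1: C_1 → C_0 sends each edge [p,q] (with p < q) to q − p.
The 9×27 boundary matrix has rank 8 and Smith normal form diag(1,1,1,1,1,1,1,1).

∂_2: C_2 → C_1 sends each 2-simplex [p,q,r] to [q,r] − [p,r] + [p,q]. For instance
  ∂[1,4,6] = [4,6] − [1,6] + [1,4],
  ∂[3,7,9] = [7,9] − [3,9] + [3,7].
This gives a 27×18 integer matrix of rank 18; reducing to Smith normal form yields diagonal entries (1,1,1,1,1,1,1,1,1,1,1,1,1,1,1,1,1,2).

From H_k ≅ ker(∂_k) / im(∂_{k+1}) we obtain:

  H_0: rank C_0 − rank ∂_1 = 9 − 8 = 1, and the invariant factors of ∂_1 are all 1, so H_0 ≅ Z.
  H_1: rank ker ∂_1 − rank ∂_2 = (27 − 8) − 18 = 1, and ∂_2 has invariant factor 2 > 1, so H_1 ≅ Z ⊕ Z_2.
  H_2: rank ker ∂_2 − rank ∂_3 = (18 − 18) − 0 = 0, and there is no ∂_3, so H_2 ≅ 0.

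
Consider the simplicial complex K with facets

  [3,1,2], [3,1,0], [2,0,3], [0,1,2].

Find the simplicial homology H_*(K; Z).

Fix the vertex order 0 < 1 < 2 < 3 and write every simplex with vertices in increasing order. Then dim K = 2 and the simplices of K are:

  0-simplices (4): [0], [1], [2], [3]
  1-simplices (6): [0,1], [0,2], [0,3], [1,2], [1,3], [2,3]
  2-simplices (4): [0,1,2], [0,1,3], [0,2,3], [1,2,3]

so the chain groups are C_0 ≅ Z^4, C_1 ≅ Z^6, C_2 ≅ Z^4.

Boundary ∂_1: C_1 → C_0 sends each edge [p,q] (with p < q) to q − p.
The 4×6 boundary matrix has rank 3 and Smith normal form diag(1,1,1).

The boundary map ∂_2: C_2 → C_1 maps a triangle to the signed sum of its edges. For instance
  ∂[0,1,3] = [1,3] − [0,3] + [0,1],
  ∂[0,1,2] = [1,2] − [0,2] + [0,1].
This gives a 6×4 integer matrix of rank 3; reducing to Smith normal form yields diagonal entries (1,1,1).

Reading off H_k = ker ∂_k / im ∂_{k+1}:

  H_0: rank C_0 − rank ∂_1 = 4 − 3 = 1, and the invariant factors of ∂_1 are all 1, so H_0 ≅ Z.
  H_1: rank ker ∂_1 − rank ∂_2 = (6 − 3) − 3 = 0, and the invariant factors of ∂_2 are all 1, so H_1 ≅ 0.
  H_2: rank ker ∂_2 − rank ∂_3 = (4 − 3) − 0 = 1, and there is no ∂_3, so H_2 ≅ Z.

H_0 ≅ Z,  H_1 = 0,  H_2 ≅ Z.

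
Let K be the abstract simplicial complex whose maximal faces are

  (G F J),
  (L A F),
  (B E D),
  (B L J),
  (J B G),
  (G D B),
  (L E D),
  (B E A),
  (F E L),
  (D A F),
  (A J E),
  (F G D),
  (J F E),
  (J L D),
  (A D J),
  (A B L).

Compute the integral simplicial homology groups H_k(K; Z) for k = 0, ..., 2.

H_0 = Z,  H_1 = Z^2,  H_2 = Z.

Order the vertices as A < B < D < E < F < G < J < L. Listing each simplex with vertices in this order, K has dimension 2 with simplices:

  0-simplices (8): A, B, D, E, F, G, J, L
  1-simplices (24): AB, AD, AE, AF, AJ, AL, BD, BE, BG, BJ, BL, DE, DF, DG, DJ, DL, EF, EJ, EL, FG, FJ, FL, GJ, JL
  2-simplices (16): ABE, ABL, ADF, ADJ, AEJ, AFL, BDE, BDG, BGJ, BJL, DEL, DFG, DJL, EFJ, EFL, FGJ

giving chain groups C_0 ≅ Z^8, C_1 ≅ Z^24, C_2 ≅ Z^16.

The boundary map ∂_1: C_1 → C_0 maps an edge to its endpoints' difference, ∂[p,q] = q − p.
This gives a 8×24 integer matrix of rank 7; reducing to Smith normal form yields diagonal entries (1,1,1,1,1,1,1).

∂_2: C_2 → C_1 maps a triangle to the signed sum of its edges. For instance
  ∂BDG = DG − BG + BD,
  ∂BGJ = GJ − BJ + BG.
This gives a 24×16 integer matrix of rank 15; reducing to Smith normal form yields diagonal entries (1,1,1,1,1,1,1,1,1,1,1,1,1,1,1).

From H_k ≅ ker(∂_k) / im(∂_{k+1}) we obtain:

  H_0: rank C_0 − rank ∂_1 = 8 − 7 = 1, and the invariant factors of ∂_1 are all 1, so H_0 ≅ Z.
  H_1: rank ker ∂_1 − rank ∂_2 = (24 − 7) − 15 = 2, and the invariant factors of ∂_2 are all 1, so H_1 ≅ Z^2.
  H_2: rank ker ∂_2 − rank ∂_3 = (16 − 15) − 0 = 1, and there is no ∂_3, so H_2 ≅ Z.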